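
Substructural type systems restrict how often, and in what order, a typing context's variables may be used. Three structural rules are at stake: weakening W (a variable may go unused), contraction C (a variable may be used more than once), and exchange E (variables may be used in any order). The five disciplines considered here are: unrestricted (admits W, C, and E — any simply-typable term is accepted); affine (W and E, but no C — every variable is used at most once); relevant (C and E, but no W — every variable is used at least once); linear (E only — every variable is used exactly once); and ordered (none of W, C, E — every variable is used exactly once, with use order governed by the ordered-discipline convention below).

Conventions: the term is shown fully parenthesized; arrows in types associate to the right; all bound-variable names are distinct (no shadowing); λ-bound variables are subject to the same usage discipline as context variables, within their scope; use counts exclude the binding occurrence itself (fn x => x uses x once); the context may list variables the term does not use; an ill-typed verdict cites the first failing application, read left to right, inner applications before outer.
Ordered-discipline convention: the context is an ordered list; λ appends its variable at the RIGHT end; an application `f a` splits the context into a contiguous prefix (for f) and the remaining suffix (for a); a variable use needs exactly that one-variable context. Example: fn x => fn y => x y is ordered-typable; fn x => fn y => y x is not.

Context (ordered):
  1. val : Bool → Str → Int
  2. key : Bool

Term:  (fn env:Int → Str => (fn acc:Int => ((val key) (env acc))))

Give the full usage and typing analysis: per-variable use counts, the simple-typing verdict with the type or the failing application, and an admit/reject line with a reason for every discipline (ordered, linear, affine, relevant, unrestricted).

counts: val ×1, key ×1, env (bound) ×1, acc (bound) ×1
use order (left to right): val, key, env, acc
typing: well-typed at (Int → Str) → Int → Int
ordered: ✓, val, key, env, acc once each; derivable with no W/C/E
linear: ✓, each of val, key, env, acc used exactly once
affine: ✓, at most one use each (val, key, env, acc)
relevant: ✓, val, key, env, acc: all used, weakening unneeded
unrestricted: ✓, typability at (Int → Str) → Int → Int is all that's needed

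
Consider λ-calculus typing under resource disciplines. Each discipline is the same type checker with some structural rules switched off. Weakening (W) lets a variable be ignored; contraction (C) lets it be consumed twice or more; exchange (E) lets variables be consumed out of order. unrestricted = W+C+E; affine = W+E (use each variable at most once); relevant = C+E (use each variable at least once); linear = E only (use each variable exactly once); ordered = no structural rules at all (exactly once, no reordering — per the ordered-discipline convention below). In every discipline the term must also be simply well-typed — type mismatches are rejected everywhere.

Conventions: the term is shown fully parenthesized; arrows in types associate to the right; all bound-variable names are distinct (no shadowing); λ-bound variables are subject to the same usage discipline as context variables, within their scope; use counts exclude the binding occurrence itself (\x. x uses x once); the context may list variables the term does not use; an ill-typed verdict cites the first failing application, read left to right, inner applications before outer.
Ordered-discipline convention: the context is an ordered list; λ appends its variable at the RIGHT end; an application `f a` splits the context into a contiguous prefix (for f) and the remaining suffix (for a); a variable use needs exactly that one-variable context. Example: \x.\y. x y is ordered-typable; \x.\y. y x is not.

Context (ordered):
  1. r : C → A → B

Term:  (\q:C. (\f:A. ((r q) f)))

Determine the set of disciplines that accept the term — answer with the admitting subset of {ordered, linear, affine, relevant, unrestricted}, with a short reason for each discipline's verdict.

admitted in: ordered, linear, affine, relevant, unrestricted
usage: r ×1, q (bound) ×1, f (bound) ×1
use order (left to right): r, q, f
typing: well-typed at C → A → B
ordered ✓ (one use each (r, q, f); ordered split holds)
linear ✓ (r, q, f: one use apiece)
affine ✓ (no duplicate uses among r, q, f)
relevant ✓ (every one of r, q, f appears)
unrestricted ✓ (well-typed at C → A → B; no restrictions here)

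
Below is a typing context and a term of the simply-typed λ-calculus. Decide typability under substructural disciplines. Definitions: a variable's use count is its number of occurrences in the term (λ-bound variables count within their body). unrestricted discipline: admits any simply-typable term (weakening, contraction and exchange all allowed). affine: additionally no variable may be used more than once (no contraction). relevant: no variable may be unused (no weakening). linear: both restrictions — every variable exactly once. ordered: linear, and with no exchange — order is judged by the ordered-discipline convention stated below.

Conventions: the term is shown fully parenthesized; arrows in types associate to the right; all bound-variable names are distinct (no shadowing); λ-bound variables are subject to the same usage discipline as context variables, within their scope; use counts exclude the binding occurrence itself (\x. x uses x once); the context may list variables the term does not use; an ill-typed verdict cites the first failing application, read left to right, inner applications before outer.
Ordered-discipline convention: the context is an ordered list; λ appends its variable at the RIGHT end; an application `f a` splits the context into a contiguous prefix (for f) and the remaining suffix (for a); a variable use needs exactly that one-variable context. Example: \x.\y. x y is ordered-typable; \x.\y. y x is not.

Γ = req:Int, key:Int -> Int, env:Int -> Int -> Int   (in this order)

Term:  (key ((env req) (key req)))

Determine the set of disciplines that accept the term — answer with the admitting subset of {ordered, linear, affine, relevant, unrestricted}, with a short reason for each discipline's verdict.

admitted in: relevant, unrestricted
counts: req: 2×; key: 2×; env: 1×
order of uses: key, env, req, key, req
typing: the term checks, with type Int
ordered ✗ (req ×2, key ×2 used more than once (contraction))
linear ✗ (req ×2, key ×2 used more than once (contraction))
affine ✗ (req ×2, key ×2 used more than once (contraction))
relevant ✓ (none of req, key, env goes unused)
unrestricted ✓ (typability at Int is all that's needed)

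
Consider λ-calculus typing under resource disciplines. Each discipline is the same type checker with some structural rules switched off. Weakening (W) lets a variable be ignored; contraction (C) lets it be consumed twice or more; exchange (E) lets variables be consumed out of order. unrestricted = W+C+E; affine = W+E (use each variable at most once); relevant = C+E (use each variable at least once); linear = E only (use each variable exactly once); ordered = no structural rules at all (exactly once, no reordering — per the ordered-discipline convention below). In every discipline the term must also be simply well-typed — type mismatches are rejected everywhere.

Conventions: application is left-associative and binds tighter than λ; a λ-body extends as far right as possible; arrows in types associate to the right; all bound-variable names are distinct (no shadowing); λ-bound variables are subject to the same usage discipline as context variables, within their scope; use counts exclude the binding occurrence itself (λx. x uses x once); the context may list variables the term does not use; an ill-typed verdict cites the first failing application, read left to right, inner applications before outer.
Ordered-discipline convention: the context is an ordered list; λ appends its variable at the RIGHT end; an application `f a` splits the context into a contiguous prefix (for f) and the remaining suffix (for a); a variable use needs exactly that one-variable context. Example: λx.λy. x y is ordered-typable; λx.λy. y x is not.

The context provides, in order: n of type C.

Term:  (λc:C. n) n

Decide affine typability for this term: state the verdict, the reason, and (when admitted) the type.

no — repeated use of n ×2
variable uses: n=2, c (bound)=0
left-to-right use order: n, n
typing: ✓ — C
per-discipline verdicts: ordered ✗, linear ✗, affine ✗, relevant ✗, unrestricted ✓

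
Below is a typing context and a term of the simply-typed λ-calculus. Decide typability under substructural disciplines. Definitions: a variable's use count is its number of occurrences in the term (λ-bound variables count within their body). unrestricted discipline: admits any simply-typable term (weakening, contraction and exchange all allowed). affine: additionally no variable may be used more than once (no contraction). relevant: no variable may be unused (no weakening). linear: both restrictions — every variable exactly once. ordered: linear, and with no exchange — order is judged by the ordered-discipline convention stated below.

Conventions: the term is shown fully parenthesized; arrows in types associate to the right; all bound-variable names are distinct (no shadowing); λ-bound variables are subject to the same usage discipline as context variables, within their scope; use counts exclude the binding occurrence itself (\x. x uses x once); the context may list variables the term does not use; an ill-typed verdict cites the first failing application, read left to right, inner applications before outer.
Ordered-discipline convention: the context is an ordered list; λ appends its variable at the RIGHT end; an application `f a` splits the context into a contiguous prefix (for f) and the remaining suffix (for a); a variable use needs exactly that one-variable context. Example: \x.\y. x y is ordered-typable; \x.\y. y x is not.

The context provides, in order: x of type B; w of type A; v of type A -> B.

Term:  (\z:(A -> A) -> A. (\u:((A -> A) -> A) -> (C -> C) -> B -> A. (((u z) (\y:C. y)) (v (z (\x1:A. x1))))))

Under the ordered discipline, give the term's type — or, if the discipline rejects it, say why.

not well-typed under ordered — repeated use of z ×2; x, w never used (weakening)
use counts: x: 0×; w: 0×; v: 1×; z (λ-bound): 2×; u (λ-bound): 1×; y (λ-bound): 1×; x1 (λ-bound): 1×
uses in reading order: u, z, y, v, z, x1
typing: well-typed — term : ((A -> A) -> A) -> (((A -> A) -> A) -> (C -> C) -> B -> A) -> A
per-discipline verdicts: ordered ✗, linear ✗, affine ✗, relevant ✗, unrestricted ✓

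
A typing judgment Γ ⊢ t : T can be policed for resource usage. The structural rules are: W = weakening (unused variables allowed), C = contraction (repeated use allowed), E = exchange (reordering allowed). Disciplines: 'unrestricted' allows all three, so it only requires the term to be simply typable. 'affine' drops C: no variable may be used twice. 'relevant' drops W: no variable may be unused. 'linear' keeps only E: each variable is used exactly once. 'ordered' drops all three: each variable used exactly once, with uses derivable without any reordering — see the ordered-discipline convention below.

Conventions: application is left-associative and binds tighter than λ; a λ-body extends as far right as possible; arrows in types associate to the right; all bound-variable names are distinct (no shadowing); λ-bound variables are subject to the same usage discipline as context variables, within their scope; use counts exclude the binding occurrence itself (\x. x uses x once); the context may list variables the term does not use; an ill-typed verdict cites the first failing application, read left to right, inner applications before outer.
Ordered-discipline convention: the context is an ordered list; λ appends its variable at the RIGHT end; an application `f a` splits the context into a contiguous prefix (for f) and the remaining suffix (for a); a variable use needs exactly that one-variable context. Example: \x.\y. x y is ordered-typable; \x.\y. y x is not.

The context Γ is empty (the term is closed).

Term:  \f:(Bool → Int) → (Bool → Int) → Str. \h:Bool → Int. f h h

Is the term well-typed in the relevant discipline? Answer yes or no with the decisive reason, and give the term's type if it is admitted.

yes — none of f, h goes unused; term : ((Bool → Int) → (Bool → Int) → Str) → (Bool → Int) → Str
counts: f (bound): 1, h (bound): 2
left-to-right use order: f, h, h
typing: well-typed — term : ((Bool → Int) → (Bool → Int) → Str) → (Bool → Int) → Str
per-discipline verdicts: ordered ✗ · linear ✗ · affine ✗ · relevant ✓ · unrestricted ✓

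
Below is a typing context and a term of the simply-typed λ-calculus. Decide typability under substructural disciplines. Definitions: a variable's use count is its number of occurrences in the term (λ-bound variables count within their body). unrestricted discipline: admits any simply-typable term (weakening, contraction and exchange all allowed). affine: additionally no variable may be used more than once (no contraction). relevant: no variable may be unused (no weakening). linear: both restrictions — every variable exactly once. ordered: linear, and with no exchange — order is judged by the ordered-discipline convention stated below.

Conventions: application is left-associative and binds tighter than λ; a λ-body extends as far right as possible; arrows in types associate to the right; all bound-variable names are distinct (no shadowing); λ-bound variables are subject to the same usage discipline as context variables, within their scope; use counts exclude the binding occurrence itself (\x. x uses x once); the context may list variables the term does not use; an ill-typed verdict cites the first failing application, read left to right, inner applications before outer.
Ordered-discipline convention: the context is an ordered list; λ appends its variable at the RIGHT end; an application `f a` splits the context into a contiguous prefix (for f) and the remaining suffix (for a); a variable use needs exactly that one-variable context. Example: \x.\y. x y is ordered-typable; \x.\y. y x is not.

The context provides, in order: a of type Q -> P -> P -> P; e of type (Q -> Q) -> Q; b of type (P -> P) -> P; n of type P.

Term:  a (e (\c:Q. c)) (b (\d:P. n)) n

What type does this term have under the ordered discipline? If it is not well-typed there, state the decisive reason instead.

not well-typed under ordered — n ×2 used more than once (contraction); unused: d — weakening required
usage: a=1, e=1, b=1, n=2, c [bound]=1, d [bound]=0
order of uses: a, e, c, b, n, n
typing: well-typed — term : P
all disciplines: ordered ✗; linear ✗; affine ✗; relevant ✗; unrestricted ✓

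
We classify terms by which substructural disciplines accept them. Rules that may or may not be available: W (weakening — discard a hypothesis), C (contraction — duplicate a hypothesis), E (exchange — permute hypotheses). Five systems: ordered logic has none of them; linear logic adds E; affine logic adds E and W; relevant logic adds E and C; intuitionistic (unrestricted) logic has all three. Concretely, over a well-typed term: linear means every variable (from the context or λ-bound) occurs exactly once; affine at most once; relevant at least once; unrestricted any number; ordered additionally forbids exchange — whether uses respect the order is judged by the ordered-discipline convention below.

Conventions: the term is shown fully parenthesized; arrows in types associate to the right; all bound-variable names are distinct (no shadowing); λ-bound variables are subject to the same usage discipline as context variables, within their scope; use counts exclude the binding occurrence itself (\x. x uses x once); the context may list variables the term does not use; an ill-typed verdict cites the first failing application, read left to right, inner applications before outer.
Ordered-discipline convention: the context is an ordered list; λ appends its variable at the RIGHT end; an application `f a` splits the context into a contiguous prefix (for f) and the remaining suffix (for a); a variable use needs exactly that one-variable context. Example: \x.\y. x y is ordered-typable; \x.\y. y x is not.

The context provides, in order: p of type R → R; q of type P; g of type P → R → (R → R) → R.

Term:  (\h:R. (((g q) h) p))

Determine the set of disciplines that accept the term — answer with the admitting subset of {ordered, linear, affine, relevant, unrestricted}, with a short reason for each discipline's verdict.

admitted in: linear, affine, relevant, unrestricted
counts: p=1, q=1, g=1, h [bound]=1
uses in reading order: g, q, h, p
typing: ✓ — R → R
ordered: ✗, no contiguous prefix/suffix split fits g, q, h, p
linear: ✓, each of p, q, g, h used exactly once
affine: ✓, no duplicate uses among p, q, g, h
relevant: ✓, every one of p, q, g, h appears
unrestricted: ✓, well-typed at R → R; no restrictions here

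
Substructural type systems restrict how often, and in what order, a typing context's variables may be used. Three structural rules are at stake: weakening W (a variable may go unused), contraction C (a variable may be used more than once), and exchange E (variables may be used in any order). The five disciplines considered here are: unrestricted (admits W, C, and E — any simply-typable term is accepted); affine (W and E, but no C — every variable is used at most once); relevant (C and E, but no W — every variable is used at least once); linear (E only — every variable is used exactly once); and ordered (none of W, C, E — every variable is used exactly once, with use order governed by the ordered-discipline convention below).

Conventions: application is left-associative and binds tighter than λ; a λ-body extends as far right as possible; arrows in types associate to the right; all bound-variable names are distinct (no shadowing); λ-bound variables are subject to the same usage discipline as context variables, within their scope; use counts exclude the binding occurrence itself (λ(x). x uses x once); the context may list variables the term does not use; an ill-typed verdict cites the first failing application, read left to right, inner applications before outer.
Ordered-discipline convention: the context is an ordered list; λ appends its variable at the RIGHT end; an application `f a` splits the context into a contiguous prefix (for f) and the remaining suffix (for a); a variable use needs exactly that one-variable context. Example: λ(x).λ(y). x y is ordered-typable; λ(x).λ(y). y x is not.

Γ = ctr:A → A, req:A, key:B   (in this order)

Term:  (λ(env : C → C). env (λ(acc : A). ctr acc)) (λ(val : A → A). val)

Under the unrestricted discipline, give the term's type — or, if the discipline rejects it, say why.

not well-typed under unrestricted — a type mismatch blocks all five
usage: ctr ×1; req ×0; key ×0; env (bound) ×1; acc (bound) ×1; val (bound) ×1
uses in reading order: env, ctr, acc, val
typing: ill-typed: argument of type A → A where C is required
across the five disciplines: ordered ✗, linear ✗, affine ✗, relevant ✗, unrestricted ✗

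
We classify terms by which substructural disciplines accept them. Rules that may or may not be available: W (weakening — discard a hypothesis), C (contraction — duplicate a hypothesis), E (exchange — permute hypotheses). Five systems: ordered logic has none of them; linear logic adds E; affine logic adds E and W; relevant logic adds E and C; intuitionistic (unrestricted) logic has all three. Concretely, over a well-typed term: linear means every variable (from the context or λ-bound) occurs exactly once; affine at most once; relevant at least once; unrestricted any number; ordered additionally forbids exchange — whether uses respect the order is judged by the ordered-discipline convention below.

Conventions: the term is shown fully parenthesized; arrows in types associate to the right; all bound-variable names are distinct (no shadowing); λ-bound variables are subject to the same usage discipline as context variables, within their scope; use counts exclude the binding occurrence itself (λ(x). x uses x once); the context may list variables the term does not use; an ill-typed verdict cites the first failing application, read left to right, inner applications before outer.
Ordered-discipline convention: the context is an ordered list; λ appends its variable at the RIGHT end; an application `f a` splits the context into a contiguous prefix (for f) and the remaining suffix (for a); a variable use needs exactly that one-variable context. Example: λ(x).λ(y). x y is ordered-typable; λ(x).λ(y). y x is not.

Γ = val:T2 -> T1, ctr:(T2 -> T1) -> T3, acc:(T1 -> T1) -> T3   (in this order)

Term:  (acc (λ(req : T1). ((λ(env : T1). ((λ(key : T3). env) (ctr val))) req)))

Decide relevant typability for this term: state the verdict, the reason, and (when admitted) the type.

no — key never used (weakening)
counts: val ×1, ctr ×1, acc ×1, req [bound] ×1, env [bound] ×1, key [bound] ×0
uses in reading order: acc, env, ctr, val, req
typing: the term checks, with type T3
all disciplines: ordered ✗ · linear ✗ · affine ✓ · relevant ✗ · unrestricted ✓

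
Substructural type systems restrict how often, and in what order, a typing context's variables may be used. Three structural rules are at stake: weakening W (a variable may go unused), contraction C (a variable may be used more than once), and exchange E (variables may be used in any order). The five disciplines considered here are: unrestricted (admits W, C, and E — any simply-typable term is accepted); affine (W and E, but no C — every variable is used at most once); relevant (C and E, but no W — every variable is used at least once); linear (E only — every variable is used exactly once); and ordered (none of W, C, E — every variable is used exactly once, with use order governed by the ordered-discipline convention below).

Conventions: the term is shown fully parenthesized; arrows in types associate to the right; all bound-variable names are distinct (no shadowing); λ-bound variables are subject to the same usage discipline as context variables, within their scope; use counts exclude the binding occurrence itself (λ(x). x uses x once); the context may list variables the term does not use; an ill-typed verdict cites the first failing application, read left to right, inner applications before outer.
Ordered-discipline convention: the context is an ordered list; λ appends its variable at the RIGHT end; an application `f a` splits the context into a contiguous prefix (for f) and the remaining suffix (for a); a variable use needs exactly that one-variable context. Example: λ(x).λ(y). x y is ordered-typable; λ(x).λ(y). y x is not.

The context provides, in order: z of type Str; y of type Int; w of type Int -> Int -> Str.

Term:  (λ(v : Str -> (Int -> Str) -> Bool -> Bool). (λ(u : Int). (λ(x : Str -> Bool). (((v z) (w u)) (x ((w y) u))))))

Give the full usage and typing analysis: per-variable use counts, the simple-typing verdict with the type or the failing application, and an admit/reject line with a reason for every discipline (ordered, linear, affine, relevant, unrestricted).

counts: z ×1; y ×1; w ×2; v (bound) ×1; u (bound) ×2; x (bound) ×1
left-to-right use order: v, z, w, u, x, w, y, u
typing: ✓ — (Str -> (Int -> Str) -> Bool -> Bool) -> Int -> (Str -> Bool) -> Bool
ordered ✗ (needs contraction — w ×2, u ×2)
linear ✗ (needs contraction — w ×2, u ×2)
affine ✗ (needs contraction — w ×2, u ×2)
relevant ✓ (z, y, w, v, u, x: all used, weakening unneeded)
unrestricted ✓ (type-checks ((Str -> (Int -> Str) -> Bool -> Bool) -> Int -> (Str -> Bool) -> Bool) and nothing is barred)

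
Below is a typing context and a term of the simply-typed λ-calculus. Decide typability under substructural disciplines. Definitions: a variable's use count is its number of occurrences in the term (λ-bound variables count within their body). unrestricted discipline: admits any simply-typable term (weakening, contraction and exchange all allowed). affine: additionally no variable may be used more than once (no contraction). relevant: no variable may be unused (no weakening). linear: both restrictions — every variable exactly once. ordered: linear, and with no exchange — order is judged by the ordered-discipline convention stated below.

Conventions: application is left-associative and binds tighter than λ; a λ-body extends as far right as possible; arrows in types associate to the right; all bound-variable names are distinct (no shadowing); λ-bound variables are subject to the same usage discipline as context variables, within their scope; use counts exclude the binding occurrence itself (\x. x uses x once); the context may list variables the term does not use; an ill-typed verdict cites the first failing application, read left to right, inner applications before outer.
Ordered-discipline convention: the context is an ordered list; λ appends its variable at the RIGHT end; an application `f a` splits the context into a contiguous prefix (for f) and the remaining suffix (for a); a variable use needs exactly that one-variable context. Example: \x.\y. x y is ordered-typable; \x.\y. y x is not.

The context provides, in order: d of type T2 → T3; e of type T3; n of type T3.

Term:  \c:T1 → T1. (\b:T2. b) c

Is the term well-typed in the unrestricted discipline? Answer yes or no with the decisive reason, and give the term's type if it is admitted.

no — not simply typable
use counts: d ×0, e ×0, n ×0, c (λ-bound) ×1, b (λ-bound) ×1
uses in reading order: b, c
typing: ill-typed: an application expects T2 but receives T1 → T1
across the five disciplines: ordered ✗ | linear ✗ | affine ✗ | relevant ✗ | unrestricted ✗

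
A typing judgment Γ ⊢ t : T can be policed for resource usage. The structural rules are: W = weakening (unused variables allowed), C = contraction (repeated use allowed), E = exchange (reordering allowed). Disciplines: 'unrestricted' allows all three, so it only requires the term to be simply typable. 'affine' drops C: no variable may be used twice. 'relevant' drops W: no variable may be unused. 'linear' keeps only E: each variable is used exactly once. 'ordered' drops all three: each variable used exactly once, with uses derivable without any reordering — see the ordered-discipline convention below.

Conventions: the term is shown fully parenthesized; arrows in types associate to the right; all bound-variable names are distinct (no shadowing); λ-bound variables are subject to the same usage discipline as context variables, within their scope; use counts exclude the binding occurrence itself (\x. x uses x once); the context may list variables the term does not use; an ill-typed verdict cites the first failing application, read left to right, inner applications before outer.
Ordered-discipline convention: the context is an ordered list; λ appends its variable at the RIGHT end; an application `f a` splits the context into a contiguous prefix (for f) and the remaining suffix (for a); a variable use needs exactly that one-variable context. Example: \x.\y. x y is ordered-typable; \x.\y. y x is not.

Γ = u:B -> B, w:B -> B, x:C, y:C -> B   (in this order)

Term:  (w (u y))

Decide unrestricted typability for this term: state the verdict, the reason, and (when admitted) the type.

no — the type mismatch rejects it
usage: u: 1; w: 1; x: 0; y: 1
use order (left to right): w, u, y
typing: ill-typed: an argument C -> B mismatches the expected B
summary: ordered ✗, linear ✗, affine ✗, relevant ✗, unrestricted ✗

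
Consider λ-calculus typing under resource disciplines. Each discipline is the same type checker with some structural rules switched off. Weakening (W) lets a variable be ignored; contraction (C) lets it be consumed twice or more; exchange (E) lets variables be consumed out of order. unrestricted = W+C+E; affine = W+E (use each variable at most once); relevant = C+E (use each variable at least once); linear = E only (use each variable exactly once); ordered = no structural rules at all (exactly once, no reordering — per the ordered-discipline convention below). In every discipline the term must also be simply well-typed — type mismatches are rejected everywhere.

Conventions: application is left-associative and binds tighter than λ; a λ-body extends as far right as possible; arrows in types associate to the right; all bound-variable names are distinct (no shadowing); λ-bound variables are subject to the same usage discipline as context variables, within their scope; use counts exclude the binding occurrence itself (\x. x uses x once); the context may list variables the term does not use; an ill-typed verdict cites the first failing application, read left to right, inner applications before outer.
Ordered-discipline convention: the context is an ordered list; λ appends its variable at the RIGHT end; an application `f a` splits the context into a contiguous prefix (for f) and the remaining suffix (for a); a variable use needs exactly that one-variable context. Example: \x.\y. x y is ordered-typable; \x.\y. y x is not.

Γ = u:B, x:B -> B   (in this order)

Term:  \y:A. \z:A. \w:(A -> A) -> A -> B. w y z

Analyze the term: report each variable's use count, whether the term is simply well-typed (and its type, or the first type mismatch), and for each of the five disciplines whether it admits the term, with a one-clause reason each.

use counts: u ×0; x ×0; y [bound] ×1; z [bound] ×1; w [bound] ×1
order of uses: w, y, z
typing: ill-typed: an application expects A -> A but receives A
ordered: ✗, the type mismatch rejects it
linear: ✗, not simply typable
affine: ✗, fails simple typing
relevant: ✗, a type mismatch blocks all five
unrestricted: ✗, the type mismatch rejects it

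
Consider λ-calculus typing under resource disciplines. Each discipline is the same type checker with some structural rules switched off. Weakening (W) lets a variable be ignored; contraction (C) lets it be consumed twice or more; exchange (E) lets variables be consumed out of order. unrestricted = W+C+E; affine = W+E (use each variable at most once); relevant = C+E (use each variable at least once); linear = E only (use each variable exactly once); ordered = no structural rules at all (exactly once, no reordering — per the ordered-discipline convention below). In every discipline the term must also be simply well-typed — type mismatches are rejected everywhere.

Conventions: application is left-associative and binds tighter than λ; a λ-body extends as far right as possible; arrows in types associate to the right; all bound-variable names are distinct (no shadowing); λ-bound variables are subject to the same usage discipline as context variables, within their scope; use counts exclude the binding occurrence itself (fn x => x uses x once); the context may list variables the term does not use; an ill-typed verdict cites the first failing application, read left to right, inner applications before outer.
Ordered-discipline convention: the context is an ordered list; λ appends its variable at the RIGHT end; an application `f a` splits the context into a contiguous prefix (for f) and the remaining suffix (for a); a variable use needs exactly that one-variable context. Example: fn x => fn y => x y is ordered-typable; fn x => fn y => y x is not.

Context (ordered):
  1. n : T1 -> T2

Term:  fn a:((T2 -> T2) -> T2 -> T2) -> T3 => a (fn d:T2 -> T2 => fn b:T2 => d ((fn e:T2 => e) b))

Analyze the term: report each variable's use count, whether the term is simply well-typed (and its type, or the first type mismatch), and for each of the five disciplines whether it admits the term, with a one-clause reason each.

use counts: n=0; a (λ-bound)=1; d (λ-bound)=1; b (λ-bound)=1; e (λ-bound)=1
uses in reading order: a, d, e, b
typing: well-typed — term : (((T2 -> T2) -> T2 -> T2) -> T3) -> T3
ordered ✗ (n left unused)
linear ✗ (n left unused)
affine ✓ (no duplicate uses among n, a, d, b, e)
relevant ✗ (n left unused)
unrestricted ✓ (simply typable at (((T2 -> T2) -> T2 -> T2) -> T3) -> T3; W, C, E all held)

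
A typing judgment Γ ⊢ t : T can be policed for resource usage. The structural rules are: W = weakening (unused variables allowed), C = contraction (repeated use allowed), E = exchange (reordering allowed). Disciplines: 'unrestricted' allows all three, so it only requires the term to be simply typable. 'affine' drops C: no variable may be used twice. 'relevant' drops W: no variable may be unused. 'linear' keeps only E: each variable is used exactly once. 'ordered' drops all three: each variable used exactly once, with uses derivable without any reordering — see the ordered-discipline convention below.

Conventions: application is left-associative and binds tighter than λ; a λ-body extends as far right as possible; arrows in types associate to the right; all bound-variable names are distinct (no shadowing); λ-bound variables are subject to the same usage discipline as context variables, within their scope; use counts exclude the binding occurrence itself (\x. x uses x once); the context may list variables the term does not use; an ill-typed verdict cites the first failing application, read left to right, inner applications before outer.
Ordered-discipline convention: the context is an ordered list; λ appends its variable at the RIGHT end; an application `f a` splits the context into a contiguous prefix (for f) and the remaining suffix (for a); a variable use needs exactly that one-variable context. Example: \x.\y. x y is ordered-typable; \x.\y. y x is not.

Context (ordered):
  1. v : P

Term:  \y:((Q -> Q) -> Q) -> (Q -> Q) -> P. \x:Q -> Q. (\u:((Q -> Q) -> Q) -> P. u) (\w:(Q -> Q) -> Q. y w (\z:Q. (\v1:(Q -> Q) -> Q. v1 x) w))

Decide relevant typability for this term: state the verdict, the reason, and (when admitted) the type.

no — v, z never used (weakening)
variable uses: v: 0×, y (λ-bound): 1×, x (λ-bound): 1×, u (λ-bound): 1×, w (λ-bound): 2×, z (λ-bound): 0×, v1 (λ-bound): 1×
order of uses: u, y, w, v1, x, w
typing: well-typed — term : (((Q -> Q) -> Q) -> (Q -> Q) -> P) -> (Q -> Q) -> ((Q -> Q) -> Q) -> P
all disciplines: ordered ✗ | linear ✗ | affine ✗ | relevant ✗ | unrestricted ✓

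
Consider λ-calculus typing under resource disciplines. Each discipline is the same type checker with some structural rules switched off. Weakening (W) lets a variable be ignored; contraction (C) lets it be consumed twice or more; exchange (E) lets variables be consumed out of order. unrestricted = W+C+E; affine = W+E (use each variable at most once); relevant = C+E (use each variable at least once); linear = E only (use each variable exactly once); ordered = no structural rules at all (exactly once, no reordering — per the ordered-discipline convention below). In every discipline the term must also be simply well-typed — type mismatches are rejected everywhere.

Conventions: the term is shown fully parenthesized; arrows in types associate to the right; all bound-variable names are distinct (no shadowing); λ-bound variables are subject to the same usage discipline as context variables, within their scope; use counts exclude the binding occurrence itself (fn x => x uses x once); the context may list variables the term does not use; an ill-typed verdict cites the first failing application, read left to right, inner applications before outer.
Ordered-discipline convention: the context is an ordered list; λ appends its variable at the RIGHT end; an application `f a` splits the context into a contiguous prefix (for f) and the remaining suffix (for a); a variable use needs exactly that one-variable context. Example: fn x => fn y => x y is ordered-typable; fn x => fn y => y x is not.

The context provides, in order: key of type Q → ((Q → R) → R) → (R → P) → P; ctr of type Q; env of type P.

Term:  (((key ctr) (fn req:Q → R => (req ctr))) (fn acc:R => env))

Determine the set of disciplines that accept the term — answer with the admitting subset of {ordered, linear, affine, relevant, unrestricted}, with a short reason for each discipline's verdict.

admitted in: unrestricted
usage: key=1, ctr=2, env=1, req (bound)=1, acc (bound)=0
use order (left to right): key, ctr, req, ctr, env
typing: well-typed at P
ordered: ✗ — uses contraction: ctr ×2; acc never used (weakening)
linear: ✗ — uses contraction: ctr ×2; acc never used (weakening)
affine: ✗ — uses contraction: ctr ×2
relevant: ✗ — acc never used (weakening)
unrestricted: ✓ — type-checks (P) and nothing is barred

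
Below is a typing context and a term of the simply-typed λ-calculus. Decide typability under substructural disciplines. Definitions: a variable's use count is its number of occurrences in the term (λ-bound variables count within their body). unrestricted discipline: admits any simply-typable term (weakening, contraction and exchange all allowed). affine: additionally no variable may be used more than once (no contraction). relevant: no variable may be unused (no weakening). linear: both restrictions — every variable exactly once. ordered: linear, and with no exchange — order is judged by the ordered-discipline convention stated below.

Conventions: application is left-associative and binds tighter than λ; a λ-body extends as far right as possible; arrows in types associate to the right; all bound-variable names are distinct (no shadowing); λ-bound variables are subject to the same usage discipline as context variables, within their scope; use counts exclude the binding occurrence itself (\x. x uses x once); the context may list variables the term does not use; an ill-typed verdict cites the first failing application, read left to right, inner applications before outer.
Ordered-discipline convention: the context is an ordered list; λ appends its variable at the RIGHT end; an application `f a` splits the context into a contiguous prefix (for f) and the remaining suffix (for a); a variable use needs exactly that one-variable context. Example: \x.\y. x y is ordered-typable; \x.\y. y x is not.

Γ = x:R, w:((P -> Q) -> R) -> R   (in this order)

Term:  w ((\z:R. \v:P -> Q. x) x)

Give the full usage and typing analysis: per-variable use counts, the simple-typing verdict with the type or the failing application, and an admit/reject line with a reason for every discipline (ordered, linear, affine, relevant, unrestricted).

counts: x ×2; w ×1; z (λ-bound) ×0; v (λ-bound) ×0
uses in reading order: w, x, x
typing: the term checks, with type R
ordered: ✗, x ×2 used more than once (contraction); z, v never used (weakening)
linear: ✗, x ×2 used more than once (contraction); z, v never used (weakening)
affine: ✗, x ×2 used more than once (contraction)
relevant: ✗, z, v never used (weakening)
unrestricted: ✓, well-typed at R; no restrictions here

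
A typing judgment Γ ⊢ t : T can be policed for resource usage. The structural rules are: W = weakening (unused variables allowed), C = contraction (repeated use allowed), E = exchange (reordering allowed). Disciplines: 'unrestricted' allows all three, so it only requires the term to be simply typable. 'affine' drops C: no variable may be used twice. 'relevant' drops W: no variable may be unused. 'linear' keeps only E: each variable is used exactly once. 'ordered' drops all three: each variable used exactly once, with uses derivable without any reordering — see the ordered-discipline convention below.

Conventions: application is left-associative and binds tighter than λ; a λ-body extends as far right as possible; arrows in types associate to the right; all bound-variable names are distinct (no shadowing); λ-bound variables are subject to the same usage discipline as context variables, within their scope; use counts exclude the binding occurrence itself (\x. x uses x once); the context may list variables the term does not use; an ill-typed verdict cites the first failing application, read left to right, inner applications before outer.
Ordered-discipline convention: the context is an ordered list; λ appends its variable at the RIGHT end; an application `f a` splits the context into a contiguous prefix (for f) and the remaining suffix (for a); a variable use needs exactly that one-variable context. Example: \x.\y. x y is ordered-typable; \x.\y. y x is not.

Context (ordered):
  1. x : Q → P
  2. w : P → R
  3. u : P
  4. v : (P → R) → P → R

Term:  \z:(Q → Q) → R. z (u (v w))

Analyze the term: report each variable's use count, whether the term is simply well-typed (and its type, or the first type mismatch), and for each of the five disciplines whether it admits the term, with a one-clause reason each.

usage: x: 0; w: 1; u: 1; v: 1; z (bound): 1
left-to-right use order: z, u, v, w
typing: ill-typed: applying a non-function (P)
ordered ✗ (a type mismatch blocks all five)
linear ✗ (the type mismatch rejects it)
affine ✗ (not simply typable)
relevant ✗ (fails simple typing)
unrestricted ✗ (a type mismatch blocks all five)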